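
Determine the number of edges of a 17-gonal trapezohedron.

68

The n-trapezohedron (dual of the n-antiprism) has V = 2·17 + 2 = 36, E = 4·17 = 68, F = 2·17 = 34.
Check: V − E + F = 36 − 68 + 34 = 2.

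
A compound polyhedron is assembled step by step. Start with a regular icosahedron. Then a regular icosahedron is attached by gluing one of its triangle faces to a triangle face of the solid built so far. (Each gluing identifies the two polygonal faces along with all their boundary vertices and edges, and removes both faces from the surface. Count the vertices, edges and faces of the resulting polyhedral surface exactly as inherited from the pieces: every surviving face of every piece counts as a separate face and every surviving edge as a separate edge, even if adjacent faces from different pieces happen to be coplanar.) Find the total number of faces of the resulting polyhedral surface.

A regular icosahedron: V=12, E=30, F=20.
Attach a regular icosahedron (V=12, E=30, F=20) along a 3-gon: merge 3 vertices and 3 edges, delete both glued faces → V=21, E=57, F=38.
Check: V − E + F = 21 − 57 + 38 = 2.

38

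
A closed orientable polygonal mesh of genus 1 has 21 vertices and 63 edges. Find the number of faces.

For a closed orientable surface of genus 1, χ = 2 − 2·1 = 0.
F = 0 − V + E = 0 − 21 + 63 = 42.

42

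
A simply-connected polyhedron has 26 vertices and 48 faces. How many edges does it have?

72

Here V − E + F = 2.
E = V + F − (2) = 26 + 48 − (2) = 72.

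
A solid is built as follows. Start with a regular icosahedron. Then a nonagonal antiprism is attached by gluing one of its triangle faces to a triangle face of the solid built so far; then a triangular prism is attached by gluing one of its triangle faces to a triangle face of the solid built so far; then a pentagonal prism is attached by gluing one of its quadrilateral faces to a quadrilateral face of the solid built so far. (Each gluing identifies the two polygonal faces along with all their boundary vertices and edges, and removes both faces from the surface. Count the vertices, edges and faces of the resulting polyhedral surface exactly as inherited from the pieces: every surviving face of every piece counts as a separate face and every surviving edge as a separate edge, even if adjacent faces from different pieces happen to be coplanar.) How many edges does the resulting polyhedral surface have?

A regular icosahedron: V=12, E=30, F=20.
Attach a nonagonal antiprism (V=18, E=36, F=20) along a 3-gon: merge 3 vertices and 3 edges, delete both glued faces → V=27, E=63, F=38.
Attach a triangular prism (V=6, E=9, F=5) along a 3-gon: merge 3 vertices and 3 edges, delete both glued faces → V=30, E=69, F=41.
Attach a pentagonal prism (V=10, E=15, F=7) along a 4-gon: merge 4 vertices and 4 edges, delete both glued faces → V=36, E=80, F=46.
Check: V − E + F = 36 − 80 + 46 = 2.

80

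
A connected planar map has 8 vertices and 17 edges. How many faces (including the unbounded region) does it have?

Euler's formula for a connected plane graph: V − E + F = 2, so F = 2 − 8 + 17 = 11.

11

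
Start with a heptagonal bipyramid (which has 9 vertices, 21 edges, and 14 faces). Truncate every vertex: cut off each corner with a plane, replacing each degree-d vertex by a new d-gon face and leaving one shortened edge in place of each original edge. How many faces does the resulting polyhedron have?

23

Truncation replaces each original edge-end by a new vertex, so V′ = 2E = 42.
Each original edge survives, and each old vertex of degree d contributes d new edges; summing degrees gives Σd = 2E, so E′ = E + 2E = 3E = 63.
Each original face survives and each original vertex becomes one new face: F′ = F + V = 23.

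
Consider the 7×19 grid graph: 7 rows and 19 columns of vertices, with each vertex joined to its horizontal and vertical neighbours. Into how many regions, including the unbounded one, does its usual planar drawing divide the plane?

109

The grid has V = 7·19 = 133 vertices and E = 7·18 + 19·6 = 240 edges.
F = 2 − V + E = 2 − 133 + 240 = 109.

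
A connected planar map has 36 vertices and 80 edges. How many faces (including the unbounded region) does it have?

46

Euler's formula for a connected plane graph: V − E + F = 2, so F = 2 − 36 + 80 = 46.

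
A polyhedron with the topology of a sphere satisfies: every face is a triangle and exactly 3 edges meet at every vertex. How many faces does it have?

Each face has 3 edges and each edge borders two faces, so 2E = 3F.
Each vertex has degree 3, so 3V = 2E and hence V = 3F/3.
Euler: V − E + F = 2 ⇒ (3F/3) − (3F/2) + F = 2.
Multiply by 6: (6 − 9 + 6)F = 12, i.e. 3F = 12.
So F = 4, E = 3·4/2 = 6, V = 3·4/3 = 4.

4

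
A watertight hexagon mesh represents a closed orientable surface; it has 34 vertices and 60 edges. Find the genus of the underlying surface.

Every face is a hexagon and each edge borders two faces, so 6F = 2·60, giving F = 20.
χ = V − E + F = 34 − 60 + 20 = -6.
For a closed orientable surface χ = 2 − 2g, so g = (2 − (-6))/2 = 4.

4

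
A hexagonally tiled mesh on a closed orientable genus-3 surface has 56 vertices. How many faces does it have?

30

χ = 2 − 2·3 = -4, and every face is a hexagon so 6F = 2E.
V − E + F = -4 with E = 6F/2 gives 56 − (6/2 − 1)·F = -4, so F = 30 and E = 90.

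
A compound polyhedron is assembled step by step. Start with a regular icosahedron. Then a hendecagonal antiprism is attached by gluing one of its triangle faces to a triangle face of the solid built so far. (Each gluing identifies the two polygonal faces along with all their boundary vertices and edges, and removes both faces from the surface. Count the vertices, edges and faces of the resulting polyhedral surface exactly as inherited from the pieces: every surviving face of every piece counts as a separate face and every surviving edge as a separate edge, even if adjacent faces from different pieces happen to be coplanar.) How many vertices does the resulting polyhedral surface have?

31

A regular icosahedron: V=12, E=30, F=20.
Attach a hendecagonal antiprism (V=22, E=44, F=24) along a 3-gon: merge 3 vertices and 3 edges, delete both glued faces → V=31, E=71, F=42.
Check: V − E + F = 31 − 71 + 42 = 2.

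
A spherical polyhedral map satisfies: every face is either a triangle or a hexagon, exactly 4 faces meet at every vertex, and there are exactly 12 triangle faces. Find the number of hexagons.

2

Let x be the number of hexagons; then F = 12 + x.
Edge–face incidences: 2E = 3·12 + 6·x = 36 + 6x.
Every vertex has degree 4, so 4V = 2E.
Euler: V − E + F = 2 ⇒ (2E)/4 − E + (12 + x) = 2.
Multiply by 8: 2·(2E) − 4·(2E) + 8·(12 + x) = 16, i.e. 96 + 8x − 2·(36 + 6x) = 16.
Collecting terms: −4x + 24 = 16, so −4x = −8, so x = 2.
Then 2E = 36 + 6·2 = 48, so E = 24, V = 2E/4 = 12, F = 12 + 2 = 14.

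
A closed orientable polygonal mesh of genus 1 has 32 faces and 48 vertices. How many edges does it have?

80

For a closed orientable surface of genus 1, χ = 2 − 2·1 = 0.
E = V + F − (0) = 48 + 32 − (0) = 80.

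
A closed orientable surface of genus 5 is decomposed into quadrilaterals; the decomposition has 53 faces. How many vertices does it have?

45

χ = 2 − 2·5 = -8, and every face is a square so 4F = 2E.
E = 4·53/2 = 106. Then V = -8 + E − F = -8 + 106 − 53 = 45.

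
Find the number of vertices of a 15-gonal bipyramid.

A bipyramid over an n-gon has 2n triangular faces and n + 2 vertices: V = 15 + 2 = 17, E = 3·15 = 45, F = 2·15 = 30.

17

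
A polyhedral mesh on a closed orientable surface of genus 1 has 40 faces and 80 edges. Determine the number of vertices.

For a closed orientable surface of genus 1, χ = 2 − 2·1 = 0.
V = 0 + E − F = 0 + 80 − 40 = 40.

40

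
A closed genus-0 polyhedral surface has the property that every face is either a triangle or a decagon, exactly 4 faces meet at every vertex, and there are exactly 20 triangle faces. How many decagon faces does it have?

2

Let x be the number of decagons; then F = 20 + x.
Edge–face incidences: 2E = 3·20 + 10·x = 60 + 10x.
Every vertex has degree 4, so 4V = 2E.
Euler: V − E + F = 2 ⇒ (2E)/4 − E + (20 + x) = 2.
Multiply by 8: 2·(2E) − 4·(2E) + 8·(20 + x) = 16, i.e. 160 + 8x − 2·(60 + 10x) = 16.
Collecting terms: −12x + 40 = 16, so −12x = −24, so x = 2.
Then 2E = 60 + 10·2 = 80, so E = 40, V = 2E/4 = 20, F = 20 + 2 = 22.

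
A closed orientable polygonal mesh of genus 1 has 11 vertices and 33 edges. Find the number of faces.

22

For a closed orientable surface of genus 1, χ = 2 − 2·1 = 0.
F = 0 − V + E = 0 − 11 + 33 = 22.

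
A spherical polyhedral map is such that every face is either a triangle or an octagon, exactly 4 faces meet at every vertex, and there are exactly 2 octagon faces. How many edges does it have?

32

Let x be the number of triangles; then F = 2 + x.
Edge–face incidences: 2E = 8·2 + 3·x = 16 + 3x.
Every vertex has degree 4, so 4V = 2E.
Euler: V − E + F = 2 ⇒ (2E)/4 − E + (2 + x) = 2.
Multiply by 8: 2·(2E) − 4·(2E) + 8·(2 + x) = 16, i.e. 16 + 8x − 2·(16 + 3x) = 16.
Collecting terms: 2x − 16 = 16, so 2x = 32, so x = 16.
Then 2E = 16 + 3·16 = 64, so E = 32, V = 2E/4 = 16, F = 2 + 16 = 18.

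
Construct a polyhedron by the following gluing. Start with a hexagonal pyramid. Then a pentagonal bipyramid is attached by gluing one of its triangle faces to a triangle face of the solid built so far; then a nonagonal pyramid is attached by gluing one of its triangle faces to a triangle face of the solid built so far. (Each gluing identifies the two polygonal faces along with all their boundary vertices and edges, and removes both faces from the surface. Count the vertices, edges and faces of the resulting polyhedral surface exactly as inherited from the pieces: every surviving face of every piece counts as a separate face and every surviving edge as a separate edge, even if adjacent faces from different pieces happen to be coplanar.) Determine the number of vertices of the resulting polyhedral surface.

A hexagonal pyramid: V=7, E=12, F=7.
Attach a pentagonal bipyramid (V=7, E=15, F=10) along a 3-gon: merge 3 vertices and 3 edges, delete both glued faces → V=11, E=24, F=15.
Attach a nonagonal pyramid (V=10, E=18, F=10) along a 3-gon: merge 3 vertices and 3 edges, delete both glued faces → V=18, E=39, F=23.
Check: V − E + F = 18 − 39 + 23 = 2.

18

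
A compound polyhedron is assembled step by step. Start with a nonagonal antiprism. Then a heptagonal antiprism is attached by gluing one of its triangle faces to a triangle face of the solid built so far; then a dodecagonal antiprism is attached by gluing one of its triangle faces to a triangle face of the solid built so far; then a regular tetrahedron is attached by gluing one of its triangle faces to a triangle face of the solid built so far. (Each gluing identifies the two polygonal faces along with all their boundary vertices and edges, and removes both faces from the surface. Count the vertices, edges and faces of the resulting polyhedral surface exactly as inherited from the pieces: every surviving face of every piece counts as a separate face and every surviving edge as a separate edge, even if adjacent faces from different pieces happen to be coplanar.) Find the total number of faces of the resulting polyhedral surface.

A nonagonal antiprism: V=18, E=36, F=20.
Attach a heptagonal antiprism (V=14, E=28, F=16) along a 3-gon: merge 3 vertices and 3 edges, delete both glued faces → V=29, E=61, F=34.
Attach a dodecagonal antiprism (V=24, E=48, F=26) along a 3-gon: merge 3 vertices and 3 edges, delete both glued faces → V=50, E=106, F=58.
Attach a regular tetrahedron (V=4, E=6, F=4) along a 3-gon: merge 3 vertices and 3 edges, delete both glued faces → V=51, E=109, F=60.
Check: V − E + F = 51 − 109 + 60 = 2.

60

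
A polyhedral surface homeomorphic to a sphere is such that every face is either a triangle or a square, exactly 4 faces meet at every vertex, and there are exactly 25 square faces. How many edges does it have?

Let x be the number of triangles; then F = 25 + x.
Edge–face incidences: 2E = 4·25 + 3·x = 100 + 3x.
Every vertex has degree 4, so 4V = 2E.
Euler: V − E + F = 2 ⇒ (2E)/4 − E + (25 + x) = 2.
Multiply by 8: 2·(2E) − 4·(2E) + 8·(25 + x) = 16, i.e. 200 + 8x − 2·(100 + 3x) = 16.
Collecting terms: 2x = 16, so x = 8.
Then 2E = 100 + 3·8 = 124, so E = 62, V = 2E/4 = 31, F = 25 + 8 = 33.

62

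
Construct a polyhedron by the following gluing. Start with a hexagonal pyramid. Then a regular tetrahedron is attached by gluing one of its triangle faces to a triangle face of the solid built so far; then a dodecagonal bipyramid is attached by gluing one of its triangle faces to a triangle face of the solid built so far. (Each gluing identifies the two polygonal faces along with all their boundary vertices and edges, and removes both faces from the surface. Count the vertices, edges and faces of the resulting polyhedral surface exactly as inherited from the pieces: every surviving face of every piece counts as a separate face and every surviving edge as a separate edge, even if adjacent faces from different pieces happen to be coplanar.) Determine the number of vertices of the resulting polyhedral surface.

19

A hexagonal pyramid: V=7, E=12, F=7.
Attach a regular tetrahedron (V=4, E=6, F=4) along a 3-gon: merge 3 vertices and 3 edges, delete both glued faces → V=8, E=15, F=9.
Attach a dodecagonal bipyramid (V=14, E=36, F=24) along a 3-gon: merge 3 vertices and 3 edges, delete both glued faces → V=19, E=48, F=31.
Check: V − E + F = 19 − 48 + 31 = 2.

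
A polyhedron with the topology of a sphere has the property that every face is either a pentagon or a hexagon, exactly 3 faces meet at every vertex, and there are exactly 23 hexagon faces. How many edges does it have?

99

Let x be the number of pentagons; then F = 23 + x.
Edge–face incidences: 2E = 6·23 + 5·x = 138 + 5x.
Every vertex has degree 3, so 3V = 2E.
Euler: V − E + F = 2 ⇒ (2E)/3 − E + (23 + x) = 2.
Multiply by 6: 2·(2E) − 3·(2E) + 6·(23 + x) = 12, i.e. 138 + 6x − (138 + 5x) = 12.
Collecting terms: x = 12.
Then 2E = 138 + 5·12 = 198, so E = 99, V = 2E/3 = 66, F = 23 + 12 = 35.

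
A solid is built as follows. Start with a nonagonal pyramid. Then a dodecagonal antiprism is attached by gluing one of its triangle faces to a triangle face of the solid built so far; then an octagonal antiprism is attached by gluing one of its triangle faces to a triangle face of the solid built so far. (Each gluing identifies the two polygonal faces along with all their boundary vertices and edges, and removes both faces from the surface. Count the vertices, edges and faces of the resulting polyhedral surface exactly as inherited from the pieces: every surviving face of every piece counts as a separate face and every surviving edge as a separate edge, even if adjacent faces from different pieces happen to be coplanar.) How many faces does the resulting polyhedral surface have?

A nonagonal pyramid: V=10, E=18, F=10.
Attach a dodecagonal antiprism (V=24, E=48, F=26) along a 3-gon: merge 3 vertices and 3 edges, delete both glued faces → V=31, E=63, F=34.
Attach an octagonal antiprism (V=16, E=32, F=18) along a 3-gon: merge 3 vertices and 3 edges, delete both glued faces → V=44, E=92, F=50.
Check: V − E + F = 44 − 92 + 50 = 2.

50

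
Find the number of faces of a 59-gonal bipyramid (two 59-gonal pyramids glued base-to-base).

118

A bipyramid over an n-gon has 2n triangular faces and n + 2 vertices: V = 59 + 2 = 61, E = 3·59 = 177, F = 2·59 = 118.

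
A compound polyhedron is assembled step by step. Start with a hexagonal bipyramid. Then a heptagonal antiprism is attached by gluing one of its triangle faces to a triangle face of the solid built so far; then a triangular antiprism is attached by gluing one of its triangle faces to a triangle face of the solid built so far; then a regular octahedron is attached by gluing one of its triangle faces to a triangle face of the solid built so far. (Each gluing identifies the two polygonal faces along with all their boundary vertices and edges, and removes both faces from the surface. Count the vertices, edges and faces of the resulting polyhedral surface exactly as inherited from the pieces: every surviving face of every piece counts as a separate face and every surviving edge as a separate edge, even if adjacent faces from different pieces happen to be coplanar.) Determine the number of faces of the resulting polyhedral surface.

A hexagonal bipyramid: V=8, E=18, F=12.
Attach a heptagonal antiprism (V=14, E=28, F=16) along a 3-gon: merge 3 vertices and 3 edges, delete both glued faces → V=19, E=43, F=26.
Attach a triangular antiprism (V=6, E=12, F=8) along a 3-gon: merge 3 vertices and 3 edges, delete both glued faces → V=22, E=52, F=32.
Attach a regular octahedron (V=6, E=12, F=8) along a 3-gon: merge 3 vertices and 3 edges, delete both glued faces → V=25, E=61, F=38.
Check: V − E + F = 25 − 61 + 38 = 2.

38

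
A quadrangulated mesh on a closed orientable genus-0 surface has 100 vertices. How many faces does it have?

χ = 2 − 2·0 = 2, and every face is a square so 4F = 2E.
V − E + F = 2 with E = 4F/2 gives 100 − (4/2 − 1)·F = 2, so F = 98 and E = 196.

98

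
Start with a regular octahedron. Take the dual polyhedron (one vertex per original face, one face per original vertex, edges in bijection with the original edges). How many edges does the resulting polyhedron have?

12

The base solid has V = 6, E = 12, F = 8.
The dual swaps V and F and preserves E: V′ = F = 8, E′ = E = 12, F′ = V = 6.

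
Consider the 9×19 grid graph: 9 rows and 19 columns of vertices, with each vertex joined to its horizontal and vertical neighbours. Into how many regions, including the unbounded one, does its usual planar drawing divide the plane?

The grid has V = 9·19 = 171 vertices and E = 9·18 + 19·8 = 314 edges.
F = 2 − V + E = 2 − 171 + 314 = 145.

145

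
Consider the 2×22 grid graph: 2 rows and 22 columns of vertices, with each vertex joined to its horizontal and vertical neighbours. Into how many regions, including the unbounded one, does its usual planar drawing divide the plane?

The grid has V = 2·22 = 44 vertices and E = 2·21 + 22·1 = 64 edges.
F = 2 − V + E = 2 − 44 + 64 = 22.

22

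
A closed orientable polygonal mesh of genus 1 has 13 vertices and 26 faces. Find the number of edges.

39

For a closed orientable surface of genus 1, χ = 2 − 2·1 = 0.
E = V + F − (0) = 13 + 26 − (0) = 39.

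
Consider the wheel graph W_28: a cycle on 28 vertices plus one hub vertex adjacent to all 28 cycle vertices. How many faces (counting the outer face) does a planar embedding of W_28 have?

29

W_28 has V = 28 + 1 = 29 vertices and E = 2·28 = 56 edges.
By Euler's formula F = 2 − V + E = 2 − 29 + 56 = 29.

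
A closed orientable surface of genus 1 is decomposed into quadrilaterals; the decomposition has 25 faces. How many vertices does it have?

χ = 2 − 2·1 = 0, and every face is a square so 4F = 2E.
E = 4·25/2 = 50. Then V = 0 + E − F = 0 + 50 − 25 = 25.

25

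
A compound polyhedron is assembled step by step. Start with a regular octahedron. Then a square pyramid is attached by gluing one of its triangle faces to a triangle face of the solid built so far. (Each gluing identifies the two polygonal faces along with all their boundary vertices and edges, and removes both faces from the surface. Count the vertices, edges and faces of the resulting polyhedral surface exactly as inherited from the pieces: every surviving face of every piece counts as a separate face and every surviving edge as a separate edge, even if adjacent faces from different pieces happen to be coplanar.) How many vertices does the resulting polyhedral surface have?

A regular octahedron: V=6, E=12, F=8.
Attach a square pyramid (V=5, E=8, F=5) along a 3-gon: merge 3 vertices and 3 edges, delete both glued faces → V=8, E=17, F=11.
Check: V − E + F = 8 − 17 + 11 = 2.

8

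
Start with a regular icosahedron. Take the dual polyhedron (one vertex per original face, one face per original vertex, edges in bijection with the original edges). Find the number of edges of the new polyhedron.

The base solid has V = 12, E = 30, F = 20.
The dual swaps V and F and preserves E: V′ = F = 20, E′ = E = 30, F′ = V = 12.

30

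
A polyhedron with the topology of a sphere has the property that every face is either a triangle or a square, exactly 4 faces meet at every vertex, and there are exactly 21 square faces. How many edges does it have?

54

Let x be the number of triangles; then F = 21 + x.
Edge–face incidences: 2E = 4·21 + 3·x = 84 + 3x.
Every vertex has degree 4, so 4V = 2E.
Euler: V − E + F = 2 ⇒ (2E)/4 − E + (21 + x) = 2.
Multiply by 8: 2·(2E) − 4·(2E) + 8·(21 + x) = 16, i.e. 168 + 8x − 2·(84 + 3x) = 16.
Collecting terms: 2x = 16, so x = 8.
Then 2E = 84 + 3·8 = 108, so E = 54, V = 2E/4 = 27, F = 21 + 8 = 29.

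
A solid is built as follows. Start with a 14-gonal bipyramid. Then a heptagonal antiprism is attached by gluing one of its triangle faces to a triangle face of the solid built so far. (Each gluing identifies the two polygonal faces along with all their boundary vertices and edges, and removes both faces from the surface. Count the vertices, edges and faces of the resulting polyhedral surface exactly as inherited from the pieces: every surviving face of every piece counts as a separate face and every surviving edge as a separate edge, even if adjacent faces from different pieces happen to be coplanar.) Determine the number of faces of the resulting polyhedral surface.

A 14-gonal bipyramid: V=16, E=42, F=28.
Attach a heptagonal antiprism (V=14, E=28, F=16) along a 3-gon: merge 3 vertices and 3 edges, delete both glued faces → V=27, E=67, F=42.
Check: V − E + F = 27 − 67 + 42 = 2.

42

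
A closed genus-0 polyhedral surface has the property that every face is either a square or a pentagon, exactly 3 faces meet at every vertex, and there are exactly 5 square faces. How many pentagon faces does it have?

Let x be the number of pentagons; then F = 5 + x.
Edge–face incidences: 2E = 4·5 + 5·x = 20 + 5x.
Every vertex has degree 3, so 3V = 2E.
Euler: V − E + F = 2 ⇒ (2E)/3 − E + (5 + x) = 2.
Multiply by 6: 2·(2E) − 3·(2E) + 6·(5 + x) = 12, i.e. 30 + 6x − (20 + 5x) = 12.
Collecting terms: x + 10 = 12, so x = 2.
Then 2E = 20 + 5·2 = 30, so E = 15, V = 2E/3 = 10, F = 5 + 2 = 7.

2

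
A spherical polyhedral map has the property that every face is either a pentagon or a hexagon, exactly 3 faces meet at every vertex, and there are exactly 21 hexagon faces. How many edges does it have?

93

Let x be the number of pentagons; then F = 21 + x.
Edge–face incidences: 2E = 6·21 + 5·x = 126 + 5x.
Every vertex has degree 3, so 3V = 2E.
Euler: V − E + F = 2 ⇒ (2E)/3 − E + (21 + x) = 2.
Multiply by 6: 2·(2E) − 3·(2E) + 6·(21 + x) = 12, i.e. 126 + 6x − (126 + 5x) = 12.
Collecting terms: x = 12.
Then 2E = 126 + 5·12 = 186, so E = 93, V = 2E/3 = 62, F = 21 + 12 = 33.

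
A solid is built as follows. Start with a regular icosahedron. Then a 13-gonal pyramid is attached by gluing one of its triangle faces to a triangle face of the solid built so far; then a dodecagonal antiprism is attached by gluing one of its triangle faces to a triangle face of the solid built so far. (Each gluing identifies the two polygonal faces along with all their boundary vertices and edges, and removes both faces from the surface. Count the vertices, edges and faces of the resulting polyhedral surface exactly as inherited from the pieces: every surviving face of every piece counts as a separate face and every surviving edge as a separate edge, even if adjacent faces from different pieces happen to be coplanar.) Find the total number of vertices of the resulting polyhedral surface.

A regular icosahedron: V=12, E=30, F=20.
Attach a 13-gonal pyramid (V=14, E=26, F=14) along a 3-gon: merge 3 vertices and 3 edges, delete both glued faces → V=23, E=53, F=32.
Attach a dodecagonal antiprism (V=24, E=48, F=26) along a 3-gon: merge 3 vertices and 3 edges, delete both glued faces → V=44, E=98, F=56.
Check: V − E + F = 44 − 98 + 56 = 2.

44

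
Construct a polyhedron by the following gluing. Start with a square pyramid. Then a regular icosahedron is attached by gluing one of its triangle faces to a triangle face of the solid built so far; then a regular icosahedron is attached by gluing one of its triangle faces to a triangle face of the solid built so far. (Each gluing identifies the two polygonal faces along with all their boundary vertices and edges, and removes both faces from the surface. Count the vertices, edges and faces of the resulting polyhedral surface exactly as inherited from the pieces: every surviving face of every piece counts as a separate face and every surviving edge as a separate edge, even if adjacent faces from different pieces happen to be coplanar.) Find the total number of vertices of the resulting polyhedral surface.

23

A square pyramid: V=5, E=8, F=5.
Attach a regular icosahedron (V=12, E=30, F=20) along a 3-gon: merge 3 vertices and 3 edges, delete both glued faces → V=14, E=35, F=23.
Attach a regular icosahedron (V=12, E=30, F=20) along a 3-gon: merge 3 vertices and 3 edges, delete both glued faces → V=23, E=62, F=41.
Check: V − E + F = 23 − 62 + 41 = 2.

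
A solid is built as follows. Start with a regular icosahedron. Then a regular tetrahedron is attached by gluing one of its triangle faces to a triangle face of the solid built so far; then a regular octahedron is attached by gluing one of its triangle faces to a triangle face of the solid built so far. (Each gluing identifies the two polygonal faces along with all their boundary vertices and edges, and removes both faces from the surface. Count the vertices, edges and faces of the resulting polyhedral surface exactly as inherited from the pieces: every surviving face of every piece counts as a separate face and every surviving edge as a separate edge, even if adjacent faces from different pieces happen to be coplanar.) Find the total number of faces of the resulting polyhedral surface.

28

A regular icosahedron: V=12, E=30, F=20.
Attach a regular tetrahedron (V=4, E=6, F=4) along a 3-gon: merge 3 vertices and 3 edges, delete both glued faces → V=13, E=33, F=22.
Attach a regular octahedron (V=6, E=12, F=8) along a 3-gon: merge 3 vertices and 3 edges, delete both glued faces → V=16, E=42, F=28.
Check: V − E + F = 16 − 42 + 28 = 2.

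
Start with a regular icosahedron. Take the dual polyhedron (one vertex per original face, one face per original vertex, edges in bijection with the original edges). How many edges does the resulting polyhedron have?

The base solid has V = 12, E = 30, F = 20.
The dual swaps V and F and preserves E: V′ = F = 20, E′ = E = 30, F′ = V = 12.

30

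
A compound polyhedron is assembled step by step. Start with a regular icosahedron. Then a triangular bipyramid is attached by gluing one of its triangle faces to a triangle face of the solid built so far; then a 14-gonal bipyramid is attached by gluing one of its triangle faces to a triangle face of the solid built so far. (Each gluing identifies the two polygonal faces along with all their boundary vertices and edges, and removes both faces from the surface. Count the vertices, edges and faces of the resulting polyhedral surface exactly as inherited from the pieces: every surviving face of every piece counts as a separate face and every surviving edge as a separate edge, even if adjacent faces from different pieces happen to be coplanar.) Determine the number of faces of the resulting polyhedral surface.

A regular icosahedron: V=12, E=30, F=20.
Attach a triangular bipyramid (V=5, E=9, F=6) along a 3-gon: merge 3 vertices and 3 edges, delete both glued faces → V=14, E=36, F=24.
Attach a 14-gonal bipyramid (V=16, E=42, F=28) along a 3-gon: merge 3 vertices and 3 edges, delete both glued faces → V=27, E=75, F=50.
Check: V − E + F = 27 − 75 + 50 = 2.

50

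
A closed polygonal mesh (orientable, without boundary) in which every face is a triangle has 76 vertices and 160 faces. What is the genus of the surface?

Every face is a triangle, so 2E = 3·160 = 480, giving E = 240.
χ = V − E + F = 76 − 240 + 160 = -4.
For a closed orientable surface χ = 2 − 2g, so g = (2 − (-4))/2 = 3.

3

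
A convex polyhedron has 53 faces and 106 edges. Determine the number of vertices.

55

Here V − E + F = 2.
V = 2 + E − F = 2 + 106 − 53 = 55.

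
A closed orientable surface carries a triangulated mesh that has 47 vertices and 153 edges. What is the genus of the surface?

Every face is a triangle and each edge borders two faces, so 3F = 2·153, giving F = 102.
χ = V − E + F = 47 − 153 + 102 = -4.
For a closed orientable surface χ = 2 − 2g, so g = (2 − (-4))/2 = 3.

3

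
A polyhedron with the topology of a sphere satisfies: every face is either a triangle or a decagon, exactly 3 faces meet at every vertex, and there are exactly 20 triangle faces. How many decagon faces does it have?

12

Let x be the number of decagons; then F = 20 + x.
Edge–face incidences: 2E = 3·20 + 10·x = 60 + 10x.
Every vertex has degree 3, so 3V = 2E.
Euler: V − E + F = 2 ⇒ (2E)/3 − E + (20 + x) = 2.
Multiply by 6: 2·(2E) − 3·(2E) + 6·(20 + x) = 12, i.e. 120 + 6x − (60 + 10x) = 12.
Collecting terms: −4x + 60 = 12, so −4x = −48, so x = 12.
Then 2E = 60 + 10·12 = 180, so E = 90, V = 2E/3 = 60, F = 20 + 12 = 32.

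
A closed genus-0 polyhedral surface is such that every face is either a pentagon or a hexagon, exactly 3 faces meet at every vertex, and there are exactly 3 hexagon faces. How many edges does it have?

Let x be the number of pentagons; then F = 3 + x.
Edge–face incidences: 2E = 6·3 + 5·x = 18 + 5x.
Every vertex has degree 3, so 3V = 2E.
Euler: V − E + F = 2 ⇒ (2E)/3 − E + (3 + x) = 2.
Multiply by 6: 2·(2E) − 3·(2E) + 6·(3 + x) = 12, i.e. 18 + 6x − (18 + 5x) = 12.
Collecting terms: x = 12.
Then 2E = 18 + 5·12 = 78, so E = 39, V = 2E/3 = 26, F = 3 + 12 = 15.

39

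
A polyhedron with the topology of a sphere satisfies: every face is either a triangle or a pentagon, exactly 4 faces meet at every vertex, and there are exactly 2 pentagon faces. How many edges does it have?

Let x be the number of triangles; then F = 2 + x.
Edge–face incidences: 2E = 5·2 + 3·x = 10 + 3x.
Every vertex has degree 4, so 4V = 2E.
Euler: V − E + F = 2 ⇒ (2E)/4 − E + (2 + x) = 2.
Multiply by 8: 2·(2E) − 4·(2E) + 8·(2 + x) = 16, i.e. 16 + 8x − 2·(10 + 3x) = 16.
Collecting terms: 2x − 4 = 16, so 2x = 20, so x = 10.
Then 2E = 10 + 3·10 = 40, so E = 20, V = 2E/4 = 10, F = 2 + 10 = 12.

20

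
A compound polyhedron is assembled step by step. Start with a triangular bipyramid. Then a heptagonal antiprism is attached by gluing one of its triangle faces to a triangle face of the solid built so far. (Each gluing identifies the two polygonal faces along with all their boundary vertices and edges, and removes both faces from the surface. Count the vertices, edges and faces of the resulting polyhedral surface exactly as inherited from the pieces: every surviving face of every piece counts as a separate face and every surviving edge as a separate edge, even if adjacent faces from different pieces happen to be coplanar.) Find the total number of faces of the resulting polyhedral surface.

20

A triangular bipyramid: V=5, E=9, F=6.
Attach a heptagonal antiprism (V=14, E=28, F=16) along a 3-gon: merge 3 vertices and 3 edges, delete both glued faces → V=16, E=34, F=20.
Check: V − E + F = 16 − 34 + 20 = 2.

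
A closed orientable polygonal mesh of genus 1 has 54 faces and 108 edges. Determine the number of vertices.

54

For a closed orientable surface of genus 1, χ = 2 − 2·1 = 0.
V = 0 + E − F = 0 + 108 − 54 = 54.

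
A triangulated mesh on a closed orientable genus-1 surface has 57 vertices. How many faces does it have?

114

χ = 2 − 2·1 = 0, and every face is a triangle so 3F = 2E.
V − E + F = 0 with E = 3F/2 gives 57 − (3/2 − 1)·F = 0, so F = 114 and E = 171.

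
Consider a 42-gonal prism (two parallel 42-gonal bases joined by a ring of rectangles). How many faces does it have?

44

A prism on an n-gon has two n-gon bases and n rectangular sides: V = 2·42 = 84, E = 3·42 = 126, F = 42 + 2 = 44.
Check: V − E + F = 84 − 126 + 44 = 2.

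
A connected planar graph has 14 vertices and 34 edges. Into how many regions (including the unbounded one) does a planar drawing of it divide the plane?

Euler's formula for a connected plane graph: V − E + F = 2, so F = 2 − 14 + 34 = 22.

22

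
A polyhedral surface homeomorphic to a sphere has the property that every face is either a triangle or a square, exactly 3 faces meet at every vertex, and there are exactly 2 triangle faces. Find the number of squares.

3

Let x be the number of squares; then F = 2 + x.
Edge–face incidences: 2E = 3·2 + 4·x = 6 + 4x.
Every vertex has degree 3, so 3V = 2E.
Euler: V − E + F = 2 ⇒ (2E)/3 − E + (2 + x) = 2.
Multiply by 6: 2·(2E) − 3·(2E) + 6·(2 + x) = 12, i.e. 12 + 6x − (6 + 4x) = 12.
Collecting terms: 2x + 6 = 12, so 2x = 6, so x = 3.
Then 2E = 6 + 4·3 = 18, so E = 9, V = 2E/3 = 6, F = 2 + 3 = 5.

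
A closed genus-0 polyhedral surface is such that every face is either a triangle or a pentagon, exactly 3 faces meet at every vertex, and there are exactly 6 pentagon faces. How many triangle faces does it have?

Let x be the number of triangles; then F = 6 + x.
Edge–face incidences: 2E = 5·6 + 3·x = 30 + 3x.
Every vertex has degree 3, so 3V = 2E.
Euler: V − E + F = 2 ⇒ (2E)/3 − E + (6 + x) = 2.
Multiply by 6: 2·(2E) − 3·(2E) + 6·(6 + x) = 12, i.e. 36 + 6x − (30 + 3x) = 12.
Collecting terms: 3x + 6 = 12, so 3x = 6, so x = 2.
Then 2E = 30 + 3·2 = 36, so E = 18, V = 2E/3 = 12, F = 6 + 2 = 8.

2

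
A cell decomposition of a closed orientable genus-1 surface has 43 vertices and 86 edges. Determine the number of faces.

43

For a closed orientable surface of genus 1, χ = 2 − 2·1 = 0.
F = 0 − V + E = 0 − 43 + 86 = 43.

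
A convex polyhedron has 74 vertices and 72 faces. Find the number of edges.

144

Here V − E + F = 2.
E = V + F − (2) = 74 + 72 − (2) = 144.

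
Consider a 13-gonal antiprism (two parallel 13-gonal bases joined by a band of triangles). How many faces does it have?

An antiprism on an n-gon has two n-gon caps and 2n triangles: V = 2·13 = 26, E = 4·13 = 52, F = 2·13 + 2 = 28.

28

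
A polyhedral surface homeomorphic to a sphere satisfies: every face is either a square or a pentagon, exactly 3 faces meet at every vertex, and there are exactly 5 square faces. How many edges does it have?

15

Let x be the number of pentagons; then F = 5 + x.
Edge–face incidences: 2E = 4·5 + 5·x = 20 + 5x.
Every vertex has degree 3, so 3V = 2E.
Euler: V − E + F = 2 ⇒ (2E)/3 − E + (5 + x) = 2.
Multiply by 6: 2·(2E) − 3·(2E) + 6·(5 + x) = 12, i.e. 30 + 6x − (20 + 5x) = 12.
Collecting terms: x + 10 = 12, so x = 2.
Then 2E = 20 + 5·2 = 30, so E = 15, V = 2E/3 = 10, F = 5 + 2 = 7.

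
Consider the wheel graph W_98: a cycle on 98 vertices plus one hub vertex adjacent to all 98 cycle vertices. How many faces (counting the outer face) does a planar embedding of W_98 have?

99

W_98 has V = 98 + 1 = 99 vertices and E = 2·98 = 196 edges.
By Euler's formula F = 2 − V + E = 2 − 99 + 196 = 99.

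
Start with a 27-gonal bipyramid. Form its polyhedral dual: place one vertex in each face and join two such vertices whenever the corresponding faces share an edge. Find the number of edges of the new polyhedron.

81

The base solid has V = 29, E = 81, F = 54.
The dual swaps V and F and preserves E: V′ = F = 54, E′ = E = 81, F′ = V = 29.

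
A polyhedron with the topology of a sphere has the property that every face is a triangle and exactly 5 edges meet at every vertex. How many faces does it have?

20

Each face has 3 edges and each edge borders two faces, so 2E = 3F.
Each vertex has degree 5, so 5V = 2E and hence V = 3F/5.
Euler: V − E + F = 2 ⇒ (3F/5) − (3F/2) + F = 2.
Multiply by 10: (6 − 15 + 10)F = 20, i.e. 1F = 20.
So F = 20, E = 3·20/2 = 30, V = 3·20/5 = 12.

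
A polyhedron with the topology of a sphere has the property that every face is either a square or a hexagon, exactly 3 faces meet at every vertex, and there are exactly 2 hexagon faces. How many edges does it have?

18

Let x be the number of squares; then F = 2 + x.
Edge–face incidences: 2E = 6·2 + 4·x = 12 + 4x.
Every vertex has degree 3, so 3V = 2E.
Euler: V − E + F = 2 ⇒ (2E)/3 − E + (2 + x) = 2.
Multiply by 6: 2·(2E) − 3·(2E) + 6·(2 + x) = 12, i.e. 12 + 6x − (12 + 4x) = 12.
Collecting terms: 2x = 12, so x = 6.
Then 2E = 12 + 4·6 = 36, so E = 18, V = 2E/3 = 12, F = 2 + 6 = 8.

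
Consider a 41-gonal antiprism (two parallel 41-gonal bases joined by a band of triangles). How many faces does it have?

84

An antiprism on an n-gon has two n-gon caps and 2n triangles: V = 2·41 = 82, E = 4·41 = 164, F = 2·41 + 2 = 84.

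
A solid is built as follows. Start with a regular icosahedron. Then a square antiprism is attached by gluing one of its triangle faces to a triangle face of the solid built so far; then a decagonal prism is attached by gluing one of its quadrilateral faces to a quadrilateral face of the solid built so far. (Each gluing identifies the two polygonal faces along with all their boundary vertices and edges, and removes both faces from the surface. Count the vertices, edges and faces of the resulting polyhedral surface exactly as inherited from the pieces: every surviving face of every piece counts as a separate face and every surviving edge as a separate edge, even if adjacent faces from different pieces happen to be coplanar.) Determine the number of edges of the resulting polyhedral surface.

A regular icosahedron: V=12, E=30, F=20.
Attach a square antiprism (V=8, E=16, F=10) along a 3-gon: merge 3 vertices and 3 edges, delete both glued faces → V=17, E=43, F=28.
Attach a decagonal prism (V=20, E=30, F=12) along a 4-gon: merge 4 vertices and 4 edges, delete both glued faces → V=33, E=69, F=38.
Check: V − E + F = 33 − 69 + 38 = 2.

69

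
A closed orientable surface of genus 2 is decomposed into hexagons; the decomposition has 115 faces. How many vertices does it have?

228

χ = 2 − 2·2 = -2, and every face is a hexagon so 6F = 2E.
E = 6·115/2 = 345. Then V = -2 + E − F = -2 + 345 − 115 = 228.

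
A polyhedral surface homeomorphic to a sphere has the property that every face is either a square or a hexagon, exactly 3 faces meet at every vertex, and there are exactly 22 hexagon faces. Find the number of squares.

Let x be the number of squares; then F = 22 + x.
Edge–face incidences: 2E = 6·22 + 4·x = 132 + 4x.
Every vertex has degree 3, so 3V = 2E.
Euler: V − E + F = 2 ⇒ (2E)/3 − E + (22 + x) = 2.
Multiply by 6: 2·(2E) − 3·(2E) + 6·(22 + x) = 12, i.e. 132 + 6x − (132 + 4x) = 12.
Collecting terms: 2x = 12, so x = 6.
Then 2E = 132 + 4·6 = 156, so E = 78, V = 2E/3 = 52, F = 22 + 6 = 28.

6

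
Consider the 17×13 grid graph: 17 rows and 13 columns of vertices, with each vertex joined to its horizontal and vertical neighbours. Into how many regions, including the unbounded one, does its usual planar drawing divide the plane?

193

The grid has V = 17·13 = 221 vertices and E = 17·12 + 13·16 = 412 edges.
F = 2 − V + E = 2 − 221 + 412 = 193.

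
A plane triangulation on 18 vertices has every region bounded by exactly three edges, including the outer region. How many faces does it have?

In a plane triangulation 3F = 2E and V − E + F = 2, so F = 2V − 4 = 2·18 − 4 = 32.

32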